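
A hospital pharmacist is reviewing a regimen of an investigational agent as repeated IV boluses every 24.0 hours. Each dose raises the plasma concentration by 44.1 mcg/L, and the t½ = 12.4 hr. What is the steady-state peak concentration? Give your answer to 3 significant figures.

k = ln 2 / 12.4 = 0.05590 hr⁻¹
Fraction remaining after one interval: e^(−kτ) = e^(−0.05590 × 24.0) = 0.2614
R = 1 / (1 − 0.2614) = 1.354
Css,max = 44.1 × 1.354 ≈ 59.7 mcg/L

59.7 mcg/L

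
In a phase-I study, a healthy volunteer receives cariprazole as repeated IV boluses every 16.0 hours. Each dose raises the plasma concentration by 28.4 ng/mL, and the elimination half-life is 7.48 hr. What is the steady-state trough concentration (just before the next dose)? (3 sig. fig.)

k = ln 2 / 7.48 = 0.09267 hr⁻¹
Fraction remaining after one interval: e^(−kτ) = e^(−0.09267 × 16.0) = 0.2270
R = 1 / (1 − 0.2270) = 1.294
Css,max = 28.4 × 1.294 = 36.74 ng/mL
Css,min = Css,max × e^(−kτ) = 36.74 × 0.2270 ≈ 8.34 ng/mL

8.34 ng/mL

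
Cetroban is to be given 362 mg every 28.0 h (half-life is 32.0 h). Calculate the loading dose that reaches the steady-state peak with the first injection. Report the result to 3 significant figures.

796 mg

k = ln 2 / 32.0 = 0.02166 h⁻¹
Accumulation ratio R = 1 / (1 − e^(−kτ)) = 1 / (1 − e^(−0.02166×28.0)) = 1 / (1 − 0.5453) = 2.199
Loading dose = maintenance dose × R = 362 × 2.199 ≈ 796 mg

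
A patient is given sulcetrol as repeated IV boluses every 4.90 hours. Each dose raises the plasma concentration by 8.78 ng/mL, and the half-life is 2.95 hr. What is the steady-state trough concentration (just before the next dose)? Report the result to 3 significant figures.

k = ln 2 / 2.95 = 0.2350 hr⁻¹
Fraction remaining after one interval: e^(−kτ) = e^(−0.2350 × 4.90) = 0.3162
R = 1 / (1 − 0.3162) = 1.462
Css,max = 8.78 × 1.462 = 12.84 ng/mL
Css,min = Css,max × e^(−kτ) = 12.84 × 0.3162 ≈ 4.06 ng/mL

4.06 ng/mL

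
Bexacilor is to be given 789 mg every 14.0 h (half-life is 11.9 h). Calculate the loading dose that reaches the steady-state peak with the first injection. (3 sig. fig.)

1420 mg

k = ln 2 / 11.9 = 0.05825 h⁻¹
Accumulation ratio R = 1 / (1 − e^(−kτ)) = 1 / (1 − e^(−0.05825×14.0)) = 1 / (1 − 0.4424) = 1.794
Loading dose = maintenance dose × R = 789 × 1.794 ≈ 1420 mg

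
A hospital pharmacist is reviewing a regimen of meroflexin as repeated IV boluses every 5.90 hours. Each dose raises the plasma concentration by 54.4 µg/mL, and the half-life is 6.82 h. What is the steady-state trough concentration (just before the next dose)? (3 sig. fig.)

k = ln 2 / 6.82 = 0.1016 h⁻¹
Fraction remaining after one interval: e^(−kτ) = e^(−0.1016 × 5.90) = 0.5490
R = 1 / (1 − 0.5490) = 2.217
Css,max = 54.4 × 2.217 = 120.6 µg/mL
Css,min = Css,max × e^(−kτ) = 120.6 × 0.5490 ≈ 66.2 µg/mL

66.2 µg/mL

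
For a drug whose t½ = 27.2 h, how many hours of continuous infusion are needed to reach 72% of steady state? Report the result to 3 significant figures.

k = ln 2 / 27.2 = 0.02548 h⁻¹
f = 1 − e^(−kt)  ⇒  t = −ln(1 − f) / k
t = −ln(1 − 0.72) / 0.02548 = 1.273 / 0.02548 ≈ 50.0 hours

50.0 hours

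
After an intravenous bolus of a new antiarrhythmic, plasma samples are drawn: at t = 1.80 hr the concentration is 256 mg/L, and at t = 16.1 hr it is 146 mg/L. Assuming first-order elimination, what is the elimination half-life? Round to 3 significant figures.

k = ln(C₁/C₂) / (t₂ − t₁) = ln(256/146) / (16.1 − 1.80)
  = 0.5616 / 14.30 = 0.03927 hr⁻¹
t½ = ln 2 / k = ln 2 / 0.03927 ≈ 17.7 hours

17.7 hours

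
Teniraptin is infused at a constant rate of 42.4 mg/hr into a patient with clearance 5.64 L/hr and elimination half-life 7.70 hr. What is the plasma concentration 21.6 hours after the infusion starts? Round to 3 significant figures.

6.44 µg/mL

Css = rate / CL = 42.4 / 5.64 = 7.518 µg/mL
k = ln 2 / 7.70 = 0.09002 hr⁻¹
C(t) = Css (1 − e^(−kt)) = 7.518 × (1 − e^(−1.944)) = 7.518 × 0.8569 ≈ 6.44 µg/mL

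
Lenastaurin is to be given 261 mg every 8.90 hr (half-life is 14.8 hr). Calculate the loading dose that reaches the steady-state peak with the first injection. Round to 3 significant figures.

k = ln 2 / 14.8 = 0.04683 hr⁻¹
Accumulation ratio R = 1 / (1 − e^(−kτ)) = 1 / (1 − e^(−0.04683×8.90)) = 1 / (1 − 0.6591) = 2.934
Loading dose = maintenance dose × R = 261 × 2.934 ≈ 766 mg

766 mg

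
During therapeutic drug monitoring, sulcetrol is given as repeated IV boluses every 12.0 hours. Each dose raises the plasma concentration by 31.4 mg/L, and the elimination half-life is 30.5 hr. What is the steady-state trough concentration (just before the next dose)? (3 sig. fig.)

k = ln 2 / 30.5 = 0.02273 hr⁻¹
Fraction remaining after one interval: e^(−kτ) = e^(−0.02273 × 12.0) = 0.7613
R = 1 / (1 − 0.7613) = 4.190
Css,max = 31.4 × 4.190 = 131.6 mg/L
Css,min = Css,max × e^(−kτ) = 131.6 × 0.7613 ≈ 100 mg/L

100 mg/L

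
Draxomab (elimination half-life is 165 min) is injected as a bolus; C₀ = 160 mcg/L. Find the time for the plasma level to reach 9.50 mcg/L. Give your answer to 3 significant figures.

672 minutes

k = ln 2 / 165 = 0.004201 min⁻¹
C(t) = C₀ e^(−kt)  ⇒  t = ln(C₀/C) / k
t = ln(160/9.50) / 0.004201 = 2.824 / 0.004201 ≈ 672 minutes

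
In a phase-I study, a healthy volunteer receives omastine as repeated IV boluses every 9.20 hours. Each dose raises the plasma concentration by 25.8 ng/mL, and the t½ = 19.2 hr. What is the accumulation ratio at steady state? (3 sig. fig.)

k = ln 2 / 19.2 = 0.03610 hr⁻¹
Fraction remaining after one interval: e^(−kτ) = e^(−0.03610 × 9.20) = 0.7174
R = 1 / (1 − 0.7174) = 1 / 0.2826 ≈ 3.54

3.54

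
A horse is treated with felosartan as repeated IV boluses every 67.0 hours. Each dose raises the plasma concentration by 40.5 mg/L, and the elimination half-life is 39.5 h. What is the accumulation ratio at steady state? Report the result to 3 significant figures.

1.45

k = ln 2 / 39.5 = 0.01755 h⁻¹
Fraction remaining after one interval: e^(−kτ) = e^(−0.01755 × 67.0) = 0.3086
R = 1 / (1 − 0.3086) = 1 / 0.6914 ≈ 1.45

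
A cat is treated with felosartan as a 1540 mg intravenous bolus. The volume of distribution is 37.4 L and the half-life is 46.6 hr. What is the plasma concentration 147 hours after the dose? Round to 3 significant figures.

4.62 µg/mL

C₀ = dose / V = 1540 / 37.4 = 41.18 µg/mL
k = ln 2 / 46.6 = 0.01487 hr⁻¹
C(t) = C₀ e^(−kt) = 41.18 × e^(−0.01487 × 147) = 41.18 × e^(−2.187) = 41.18 × 0.1123 ≈ 4.62 µg/mL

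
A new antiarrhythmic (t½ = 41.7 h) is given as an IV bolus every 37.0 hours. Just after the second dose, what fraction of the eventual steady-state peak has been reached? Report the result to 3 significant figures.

k = ln 2 / 41.7 = 0.01662 h⁻¹
f_n = 1 − e^(−nkτ) = 1 − e^(−2 × 0.01662 × 37.0) = 1 − e^(−1.230) = 1 − 0.2923 ≈ 0.708

0.708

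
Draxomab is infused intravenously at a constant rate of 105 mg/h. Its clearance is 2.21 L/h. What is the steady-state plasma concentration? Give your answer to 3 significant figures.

47.5 µg/mL

Css = infusion rate / CL = 105 / 2.21 ≈ 47.5 µg/mL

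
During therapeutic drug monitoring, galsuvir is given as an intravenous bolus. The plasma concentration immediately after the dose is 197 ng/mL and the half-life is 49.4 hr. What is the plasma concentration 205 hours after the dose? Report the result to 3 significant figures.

k = ln 2 / 49.4 = 0.01403 hr⁻¹
C(t) = C₀ e^(−kt) = 197 × e^(−0.01403 × 205) = 197 × e^(−2.876) = 197 × 0.05634 ≈ 11.1 ng/mL

11.1 ng/mL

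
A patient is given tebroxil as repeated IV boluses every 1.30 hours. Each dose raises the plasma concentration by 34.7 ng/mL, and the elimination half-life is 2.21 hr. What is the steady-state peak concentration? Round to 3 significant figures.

k = ln 2 / 2.21 = 0.3136 hr⁻¹
Fraction remaining after one interval: e^(−kτ) = e^(−0.3136 × 1.30) = 0.6652
R = 1 / (1 − 0.6652) = 2.986
Css,max = 34.7 × 2.986 ≈ 104 ng/mL

104 ng/mL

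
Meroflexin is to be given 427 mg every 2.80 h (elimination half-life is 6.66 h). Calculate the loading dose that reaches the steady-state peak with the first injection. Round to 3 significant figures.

1690 mg

k = ln 2 / 6.66 = 0.1041 h⁻¹
Accumulation ratio R = 1 / (1 − e^(−kτ)) = 1 / (1 − e^(−0.1041×2.80)) = 1 / (1 − 0.7472) = 3.956
Loading dose = maintenance dose × R = 427 × 3.956 ≈ 1690 mg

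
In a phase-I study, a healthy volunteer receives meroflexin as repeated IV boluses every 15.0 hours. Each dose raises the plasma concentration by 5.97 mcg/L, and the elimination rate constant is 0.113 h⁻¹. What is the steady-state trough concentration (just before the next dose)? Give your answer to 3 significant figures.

Fraction remaining after one interval: e^(−kτ) = e^(−0.1130 × 15.0) = 0.1836
R = 1 / (1 − 0.1836) = 1.225
Css,max = 5.97 × 1.225 = 7.313 mcg/L
Css,min = Css,max × e^(−kτ) = 7.313 × 0.1836 ≈ 1.34 mcg/L

1.34 mcg/L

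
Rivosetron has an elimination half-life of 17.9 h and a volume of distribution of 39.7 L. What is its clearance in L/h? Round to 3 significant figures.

1.54 L/h

k = ln 2 / t½ = ln 2 / 17.9 = 0.03872 h⁻¹
CL = k · V = 0.03872 × 39.7 ≈ 1.54 L/h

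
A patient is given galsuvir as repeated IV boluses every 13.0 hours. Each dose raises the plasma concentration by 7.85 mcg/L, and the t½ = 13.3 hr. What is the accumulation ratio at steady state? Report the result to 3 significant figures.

k = ln 2 / 13.3 = 0.05212 hr⁻¹
Fraction remaining after one interval: e^(−kτ) = e^(−0.05212 × 13.0) = 0.5079
R = 1 / (1 − 0.5079) = 1 / 0.4921 ≈ 2.03

2.03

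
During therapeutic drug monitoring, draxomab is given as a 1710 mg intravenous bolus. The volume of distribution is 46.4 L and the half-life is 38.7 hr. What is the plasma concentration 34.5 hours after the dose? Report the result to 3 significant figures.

19.9 µg/mL

C₀ = dose / V = 1710 / 46.4 = 36.85 µg/mL
k = ln 2 / 38.7 = 0.01791 hr⁻¹
C(t) = C₀ e^(−kt) = 36.85 × e^(−0.01791 × 34.5) = 36.85 × e^(−0.6179) = 36.85 × 0.5391 ≈ 19.9 µg/mL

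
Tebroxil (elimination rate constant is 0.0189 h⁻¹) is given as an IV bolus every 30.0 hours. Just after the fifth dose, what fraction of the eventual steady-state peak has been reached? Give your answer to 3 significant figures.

f_n = 1 − e^(−nkτ) = 1 − e^(−5 × 0.01890 × 30.0) = 1 − e^(−2.835) = 1 − 0.05872 ≈ 0.941

0.941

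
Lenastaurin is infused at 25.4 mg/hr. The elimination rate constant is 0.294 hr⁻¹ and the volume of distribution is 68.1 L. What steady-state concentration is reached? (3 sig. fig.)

CL = k · V = 0.294 × 68.1 = 20.02 L/hr
Css = rate / CL = 25.4 / 20.02 ≈ 1.27 mg/L

1.27 mg/L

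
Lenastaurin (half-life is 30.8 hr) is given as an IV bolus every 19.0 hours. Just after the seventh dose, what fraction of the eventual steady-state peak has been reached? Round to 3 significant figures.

k = ln 2 / 30.8 = 0.02250 hr⁻¹
f_n = 1 − e^(−nkτ) = 1 − e^(−7 × 0.02250 × 19.0) = 1 − e^(−2.993) = 1 − 0.05013 ≈ 0.950

0.950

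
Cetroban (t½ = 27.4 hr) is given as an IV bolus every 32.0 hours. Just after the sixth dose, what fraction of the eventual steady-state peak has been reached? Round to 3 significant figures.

0.992

k = ln 2 / 27.4 = 0.02530 hr⁻¹
f_n = 1 − e^(−nkτ) = 1 − e^(−6 × 0.02530 × 32.0) = 1 − e^(−4.857) = 1 − 0.007773 ≈ 0.992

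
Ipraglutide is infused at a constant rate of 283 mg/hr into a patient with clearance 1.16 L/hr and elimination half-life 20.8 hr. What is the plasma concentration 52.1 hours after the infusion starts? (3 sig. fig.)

201 µg/mL

Css = rate / CL = 283 / 1.16 = 244.0 µg/mL
k = ln 2 / 20.8 = 0.03332 hr⁻¹
C(t) = Css (1 − e^(−kt)) = 244.0 × (1 − e^(−1.736)) = 244.0 × 0.8238 ≈ 201 µg/mL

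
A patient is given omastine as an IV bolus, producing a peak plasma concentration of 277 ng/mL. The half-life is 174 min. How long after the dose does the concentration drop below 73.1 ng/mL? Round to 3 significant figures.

k = ln 2 / 174 = 0.003984 min⁻¹
C(t) = C₀ e^(−kt)  ⇒  t = ln(C₀/C) / k
t = ln(277/73.1) / 0.003984 = 1.332 / 0.003984 ≈ 334 minutes

334 minutes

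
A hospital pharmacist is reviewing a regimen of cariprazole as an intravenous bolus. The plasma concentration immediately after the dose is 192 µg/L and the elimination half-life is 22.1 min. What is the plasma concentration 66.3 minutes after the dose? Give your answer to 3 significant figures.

24.0 µg/L

k = ln 2 / 22.1 = 0.03136 min⁻¹
C(t) = C₀ e^(−kt) = 192 × e^(−0.03136 × 66.3) = 192 × e^(−2.079) = 192 × 0.1250 ≈ 24.0 µg/L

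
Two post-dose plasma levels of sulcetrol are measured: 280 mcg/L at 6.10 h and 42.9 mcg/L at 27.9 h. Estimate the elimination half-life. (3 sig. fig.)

k = ln(C₁/C₂) / (t₂ − t₁) = ln(280/42.9) / (27.9 − 6.10)
  = 1.876 / 21.80 = 0.08605 h⁻¹
t½ = ln 2 / k = ln 2 / 0.08605 ≈ 8.06 hours

8.06 hours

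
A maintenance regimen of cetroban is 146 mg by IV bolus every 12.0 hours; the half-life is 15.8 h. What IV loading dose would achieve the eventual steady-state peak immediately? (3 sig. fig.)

357 mg

k = ln 2 / 15.8 = 0.04387 h⁻¹
Accumulation ratio R = 1 / (1 − e^(−kτ)) = 1 / (1 − e^(−0.04387×12.0)) = 1 / (1 − 0.5907) = 2.443
Loading dose = maintenance dose × R = 146 × 2.443 ≈ 357 mg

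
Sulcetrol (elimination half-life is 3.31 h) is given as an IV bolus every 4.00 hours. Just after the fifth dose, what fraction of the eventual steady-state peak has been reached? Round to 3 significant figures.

0.985

k = ln 2 / 3.31 = 0.2094 h⁻¹
f_n = 1 − e^(−nkτ) = 1 − e^(−5 × 0.2094 × 4.00) = 1 − e^(−4.188) = 1 − 0.01517 ≈ 0.985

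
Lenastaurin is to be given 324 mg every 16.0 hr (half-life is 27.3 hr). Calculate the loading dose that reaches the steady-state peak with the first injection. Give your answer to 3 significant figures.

970 mg

k = ln 2 / 27.3 = 0.02539 hr⁻¹
Accumulation ratio R = 1 / (1 − e^(−kτ)) = 1 / (1 − e^(−0.02539×16.0)) = 1 / (1 − 0.6662) = 2.995
Loading dose = maintenance dose × R = 324 × 2.995 ≈ 970 mg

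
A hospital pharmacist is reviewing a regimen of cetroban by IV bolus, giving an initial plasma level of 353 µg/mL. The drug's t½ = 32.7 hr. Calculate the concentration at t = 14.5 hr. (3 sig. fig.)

k = ln 2 / 32.7 = 0.02120 hr⁻¹
C(t) = C₀ e^(−kt) = 353 × e^(−0.02120 × 14.5) = 353 × e^(−0.3074) = 353 × 0.7354 ≈ 260 µg/mL

260 µg/mL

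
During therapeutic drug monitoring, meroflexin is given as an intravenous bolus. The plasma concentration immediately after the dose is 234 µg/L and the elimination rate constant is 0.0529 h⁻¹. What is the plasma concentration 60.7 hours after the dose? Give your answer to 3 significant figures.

9.43 µg/L

C(t) = C₀ e^(−kt) = 234 × e^(−0.05290 × 60.7) = 234 × e^(−3.211) = 234 × 0.04032 ≈ 9.43 µg/L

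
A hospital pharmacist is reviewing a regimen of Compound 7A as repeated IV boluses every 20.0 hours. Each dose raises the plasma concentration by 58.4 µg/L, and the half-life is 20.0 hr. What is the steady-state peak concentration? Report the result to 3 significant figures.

k = ln 2 / 20.0 = 0.03466 hr⁻¹
Fraction remaining after one interval: e^(−kτ) = e^(−0.03466 × 20.0) = 0.5000
R = 1 / (1 − 0.5000) = 2.000
Css,max = 58.4 × 2.000 ≈ 117 µg/L

117 µg/L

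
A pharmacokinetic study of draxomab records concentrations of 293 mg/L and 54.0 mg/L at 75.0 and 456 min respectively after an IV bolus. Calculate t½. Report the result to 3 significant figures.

k = ln(C₁/C₂) / (t₂ − t₁) = ln(293/54.0) / (456 − 75.0)
  = 1.691 / 381.0 = 0.004439 min⁻¹
t½ = ln 2 / k = ln 2 / 0.004439 ≈ 156 minutes

156 minutes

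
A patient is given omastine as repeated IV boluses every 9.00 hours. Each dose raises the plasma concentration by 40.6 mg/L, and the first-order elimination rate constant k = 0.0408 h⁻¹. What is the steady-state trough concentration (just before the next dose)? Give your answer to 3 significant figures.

91.5 mg/L

Fraction remaining after one interval: e^(−kτ) = e^(−0.04080 × 9.00) = 0.6927
R = 1 / (1 − 0.6927) = 3.254
Css,max = 40.6 × 3.254 = 132.1 mg/L
Css,min = Css,max × e^(−kτ) = 132.1 × 0.6927 ≈ 91.5 mg/L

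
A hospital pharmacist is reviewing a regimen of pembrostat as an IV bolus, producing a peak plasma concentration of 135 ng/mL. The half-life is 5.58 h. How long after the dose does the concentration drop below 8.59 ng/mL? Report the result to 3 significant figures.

22.2 hours

k = ln 2 / 5.58 = 0.1242 h⁻¹
C(t) = C₀ e^(−kt)  ⇒  t = ln(C₀/C) / k
t = ln(135/8.59) / 0.1242 = 2.755 / 0.1242 ≈ 22.2 hours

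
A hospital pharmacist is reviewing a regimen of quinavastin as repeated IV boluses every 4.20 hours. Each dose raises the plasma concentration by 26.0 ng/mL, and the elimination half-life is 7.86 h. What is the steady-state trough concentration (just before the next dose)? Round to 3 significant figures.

k = ln 2 / 7.86 = 0.08819 h⁻¹
Fraction remaining after one interval: e^(−kτ) = e^(−0.08819 × 4.20) = 0.6905
R = 1 / (1 − 0.6905) = 3.231
Css,max = 26.0 × 3.231 = 84.00 ng/mL
Css,min = Css,max × e^(−kτ) = 84.00 × 0.6905 ≈ 58.0 ng/mL

58.0 ng/mL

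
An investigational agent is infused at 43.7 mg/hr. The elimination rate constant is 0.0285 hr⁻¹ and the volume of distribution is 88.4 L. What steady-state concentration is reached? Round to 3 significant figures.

CL = k · V = 0.0285 × 88.4 = 2.519 L/hr
Css = rate / CL = 43.7 / 2.519 ≈ 17.3 µg/mL

17.3 µg/mL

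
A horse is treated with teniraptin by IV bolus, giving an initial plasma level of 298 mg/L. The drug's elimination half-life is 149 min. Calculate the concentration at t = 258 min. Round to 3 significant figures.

89.7 mg/L

k = ln 2 / 149 = 0.004652 min⁻¹
C(t) = C₀ e^(−kt) = 298 × e^(−0.004652 × 258) = 298 × e^(−1.200) = 298 × 0.3011 ≈ 89.7 mg/L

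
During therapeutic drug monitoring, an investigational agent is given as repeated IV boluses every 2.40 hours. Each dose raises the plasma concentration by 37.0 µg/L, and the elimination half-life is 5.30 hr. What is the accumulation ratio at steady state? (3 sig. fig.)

k = ln 2 / 5.30 = 0.1308 hr⁻¹
Fraction remaining after one interval: e^(−kτ) = e^(−0.1308 × 2.40) = 0.7306
R = 1 / (1 − 0.7306) = 1 / 0.2694 ≈ 3.71

3.71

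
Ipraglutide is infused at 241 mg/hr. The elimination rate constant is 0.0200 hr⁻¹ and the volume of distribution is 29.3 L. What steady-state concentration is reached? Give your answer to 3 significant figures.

411 µg/mL

CL = k · V = 0.0200 × 29.3 = 0.5860 L/hr
Css = rate / CL = 241 / 0.5860 ≈ 411 µg/mL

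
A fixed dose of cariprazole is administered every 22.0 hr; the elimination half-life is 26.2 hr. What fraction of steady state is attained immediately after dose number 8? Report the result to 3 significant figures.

0.990

k = ln 2 / 26.2 = 0.02646 hr⁻¹
f_n = 1 − e^(−nkτ) = 1 − e^(−8 × 0.02646 × 22.0) = 1 − e^(−4.656) = 1 − 0.009502 ≈ 0.990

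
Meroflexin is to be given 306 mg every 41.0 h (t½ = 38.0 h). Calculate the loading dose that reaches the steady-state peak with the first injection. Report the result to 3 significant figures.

581 mg

k = ln 2 / 38.0 = 0.01824 h⁻¹
Accumulation ratio R = 1 / (1 − e^(−kτ)) = 1 / (1 − e^(−0.01824×41.0)) = 1 / (1 − 0.4734) = 1.899
Loading dose = maintenance dose × R = 306 × 1.899 ≈ 581 mg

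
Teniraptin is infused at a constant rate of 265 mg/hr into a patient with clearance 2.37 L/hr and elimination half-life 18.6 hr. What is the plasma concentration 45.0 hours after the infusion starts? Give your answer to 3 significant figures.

90.9 µg/mL

Css = rate / CL = 265 / 2.37 = 111.8 µg/mL
k = ln 2 / 18.6 = 0.03727 hr⁻¹
C(t) = Css (1 − e^(−kt)) = 111.8 × (1 − e^(−1.677)) = 111.8 × 0.8131 ≈ 90.9 µg/mL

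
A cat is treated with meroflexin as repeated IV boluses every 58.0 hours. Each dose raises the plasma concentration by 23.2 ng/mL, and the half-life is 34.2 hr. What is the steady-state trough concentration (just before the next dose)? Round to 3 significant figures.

k = ln 2 / 34.2 = 0.02027 hr⁻¹
Fraction remaining after one interval: e^(−kτ) = e^(−0.02027 × 58.0) = 0.3087
R = 1 / (1 − 0.3087) = 1.446
Css,max = 23.2 × 1.446 = 33.56 ng/mL
Css,min = Css,max × e^(−kτ) = 33.56 × 0.3087 ≈ 10.4 ng/mL

10.4 ng/mL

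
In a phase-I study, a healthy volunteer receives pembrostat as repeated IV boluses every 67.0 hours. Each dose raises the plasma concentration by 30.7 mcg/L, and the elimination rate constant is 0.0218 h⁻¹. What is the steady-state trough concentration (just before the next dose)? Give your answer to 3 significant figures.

9.28 mcg/L

Fraction remaining after one interval: e^(−kτ) = e^(−0.02180 × 67.0) = 0.2321
R = 1 / (1 − 0.2321) = 1.302
Css,max = 30.7 × 1.302 = 39.98 mcg/L
Css,min = Css,max × e^(−kτ) = 39.98 × 0.2321 ≈ 9.28 mcg/L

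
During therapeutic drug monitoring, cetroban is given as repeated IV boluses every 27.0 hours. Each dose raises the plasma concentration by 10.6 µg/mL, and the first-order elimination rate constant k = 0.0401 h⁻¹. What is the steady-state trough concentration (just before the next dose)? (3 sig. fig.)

5.43 µg/mL

Fraction remaining after one interval: e^(−kτ) = e^(−0.04010 × 27.0) = 0.3387
R = 1 / (1 − 0.3387) = 1.512
Css,max = 10.6 × 1.512 = 16.03 µg/mL
Css,min = Css,max × e^(−kτ) = 16.03 × 0.3387 ≈ 5.43 µg/mL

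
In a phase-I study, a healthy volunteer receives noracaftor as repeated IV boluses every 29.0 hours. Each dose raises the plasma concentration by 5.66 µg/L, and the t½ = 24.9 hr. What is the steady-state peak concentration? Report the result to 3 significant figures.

k = ln 2 / 24.9 = 0.02784 hr⁻¹
Fraction remaining after one interval: e^(−kτ) = e^(−0.02784 × 29.0) = 0.4461
R = 1 / (1 − 0.4461) = 1.805
Css,max = 5.66 × 1.805 ≈ 10.2 µg/L

10.2 µg/L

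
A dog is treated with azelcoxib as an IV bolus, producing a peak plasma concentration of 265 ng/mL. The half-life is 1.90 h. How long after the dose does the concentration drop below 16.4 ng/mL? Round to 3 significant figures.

k = ln 2 / 1.90 = 0.3648 h⁻¹
C(t) = C₀ e^(−kt)  ⇒  t = ln(C₀/C) / k
t = ln(265/16.4) / 0.3648 = 2.782 / 0.3648 ≈ 7.63 hours

7.63 hours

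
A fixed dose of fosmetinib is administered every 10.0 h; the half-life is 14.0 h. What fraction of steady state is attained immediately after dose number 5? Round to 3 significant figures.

0.916

k = ln 2 / 14.0 = 0.04951 h⁻¹
f_n = 1 − e^(−nkτ) = 1 − e^(−5 × 0.04951 × 10.0) = 1 − e^(−2.476) = 1 − 0.08412 ≈ 0.916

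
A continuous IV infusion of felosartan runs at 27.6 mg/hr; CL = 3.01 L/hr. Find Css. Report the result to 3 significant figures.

Css = infusion rate / CL = 27.6 / 3.01 ≈ 9.17 µg/mL

9.17 µg/mL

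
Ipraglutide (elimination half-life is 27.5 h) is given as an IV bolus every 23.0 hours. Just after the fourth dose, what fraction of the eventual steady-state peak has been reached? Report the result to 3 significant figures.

0.902

k = ln 2 / 27.5 = 0.02521 h⁻¹
f_n = 1 − e^(−nkτ) = 1 − e^(−4 × 0.02521 × 23.0) = 1 − e^(−2.319) = 1 − 0.09838 ≈ 0.902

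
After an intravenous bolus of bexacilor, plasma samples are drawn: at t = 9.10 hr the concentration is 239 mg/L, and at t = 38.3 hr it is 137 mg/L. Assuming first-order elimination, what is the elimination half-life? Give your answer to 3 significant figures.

k = ln(C₁/C₂) / (t₂ − t₁) = ln(239/137) / (38.3 − 9.10)
  = 0.5565 / 29.20 = 0.01906 hr⁻¹
t½ = ln 2 / k = ln 2 / 0.01906 ≈ 36.4 hours

36.4 hours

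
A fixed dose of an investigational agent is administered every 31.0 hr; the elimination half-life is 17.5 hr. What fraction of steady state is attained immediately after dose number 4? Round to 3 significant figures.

k = ln 2 / 17.5 = 0.03961 hr⁻¹
f_n = 1 − e^(−nkτ) = 1 − e^(−4 × 0.03961 × 31.0) = 1 − e^(−4.911) = 1 − 0.007362 ≈ 0.993

0.993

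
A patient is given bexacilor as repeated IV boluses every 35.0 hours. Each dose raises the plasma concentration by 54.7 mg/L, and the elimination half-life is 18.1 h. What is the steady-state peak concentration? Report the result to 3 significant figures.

k = ln 2 / 18.1 = 0.03830 h⁻¹
Fraction remaining after one interval: e^(−kτ) = e^(−0.03830 × 35.0) = 0.2618
R = 1 / (1 − 0.2618) = 1.355
Css,max = 54.7 × 1.355 ≈ 74.1 mg/L

74.1 mg/L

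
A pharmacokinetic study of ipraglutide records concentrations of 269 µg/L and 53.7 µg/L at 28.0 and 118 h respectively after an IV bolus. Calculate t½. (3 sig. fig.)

38.7 hours

k = ln(C₁/C₂) / (t₂ − t₁) = ln(269/53.7) / (118 − 28.0)
  = 1.611 / 90.00 = 0.01790 h⁻¹
t½ = ln 2 / k = ln 2 / 0.01790 ≈ 38.7 hours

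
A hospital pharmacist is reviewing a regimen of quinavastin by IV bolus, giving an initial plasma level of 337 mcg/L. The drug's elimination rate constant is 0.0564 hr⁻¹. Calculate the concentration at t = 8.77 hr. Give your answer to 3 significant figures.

C(t) = C₀ e^(−kt) = 337 × e^(−0.05640 × 8.77) = 337 × e^(−0.4946) = 337 × 0.6098 ≈ 206 mcg/L

206 mcg/L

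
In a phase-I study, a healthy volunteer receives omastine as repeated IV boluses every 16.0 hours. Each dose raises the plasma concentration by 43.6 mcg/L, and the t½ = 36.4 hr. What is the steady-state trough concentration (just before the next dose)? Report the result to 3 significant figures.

k = ln 2 / 36.4 = 0.01904 hr⁻¹
Fraction remaining after one interval: e^(−kτ) = e^(−0.01904 × 16.0) = 0.7374
R = 1 / (1 − 0.7374) = 3.807
Css,max = 43.6 × 3.807 = 166.0 mcg/L
Css,min = Css,max × e^(−kτ) = 166.0 × 0.7374 ≈ 122 mcg/L

122 mcg/L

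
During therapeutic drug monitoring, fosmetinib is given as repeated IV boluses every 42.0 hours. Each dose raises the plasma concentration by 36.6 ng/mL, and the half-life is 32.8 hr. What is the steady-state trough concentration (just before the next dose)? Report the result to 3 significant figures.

k = ln 2 / 32.8 = 0.02113 hr⁻¹
Fraction remaining after one interval: e^(−kτ) = e^(−0.02113 × 42.0) = 0.4117
R = 1 / (1 − 0.4117) = 1.700
Css,max = 36.6 × 1.700 = 62.21 ng/mL
Css,min = Css,max × e^(−kτ) = 62.21 × 0.4117 ≈ 25.6 ng/mL

25.6 ng/mL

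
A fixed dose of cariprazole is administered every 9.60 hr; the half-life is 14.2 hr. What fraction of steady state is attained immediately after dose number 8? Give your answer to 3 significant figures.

k = ln 2 / 14.2 = 0.04881 hr⁻¹
f_n = 1 − e^(−nkτ) = 1 − e^(−8 × 0.04881 × 9.60) = 1 − e^(−3.749) = 1 − 0.02354 ≈ 0.976

0.976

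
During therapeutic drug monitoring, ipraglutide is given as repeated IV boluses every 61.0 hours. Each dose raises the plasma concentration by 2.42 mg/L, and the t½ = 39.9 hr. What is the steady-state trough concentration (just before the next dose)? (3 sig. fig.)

k = ln 2 / 39.9 = 0.01737 hr⁻¹
Fraction remaining after one interval: e^(−kτ) = e^(−0.01737 × 61.0) = 0.3466
R = 1 / (1 − 0.3466) = 1.530
Css,max = 2.42 × 1.530 = 3.703 mg/L
Css,min = Css,max × e^(−kτ) = 3.703 × 0.3466 ≈ 1.28 mg/L

1.28 mg/L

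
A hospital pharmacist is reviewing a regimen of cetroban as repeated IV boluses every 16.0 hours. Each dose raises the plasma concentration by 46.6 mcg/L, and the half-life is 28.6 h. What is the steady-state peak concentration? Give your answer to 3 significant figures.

k = ln 2 / 28.6 = 0.02424 h⁻¹
Fraction remaining after one interval: e^(−kτ) = e^(−0.02424 × 16.0) = 0.6786
R = 1 / (1 − 0.6786) = 3.111
Css,max = 46.6 × 3.111 ≈ 145 mcg/L

145 mcg/L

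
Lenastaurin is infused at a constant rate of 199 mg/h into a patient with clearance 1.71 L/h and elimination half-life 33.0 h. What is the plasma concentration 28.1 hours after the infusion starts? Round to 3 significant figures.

51.9 µg/mL

Css = rate / CL = 199 / 1.71 = 116.4 µg/mL
k = ln 2 / 33.0 = 0.02100 h⁻¹
C(t) = Css (1 − e^(−kt)) = 116.4 × (1 − e^(−0.5902)) = 116.4 × 0.4458 ≈ 51.9 µg/mL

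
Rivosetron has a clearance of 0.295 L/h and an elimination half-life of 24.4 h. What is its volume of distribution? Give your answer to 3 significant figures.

k = ln 2 / t½ = ln 2 / 24.4 = 0.02841 h⁻¹
V = CL / k = 0.295 / 0.02841 ≈ 10.4 L

10.4 L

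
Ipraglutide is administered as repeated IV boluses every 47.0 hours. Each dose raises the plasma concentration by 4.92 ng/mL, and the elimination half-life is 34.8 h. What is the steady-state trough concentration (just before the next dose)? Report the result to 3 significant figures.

k = ln 2 / 34.8 = 0.01992 h⁻¹
Fraction remaining after one interval: e^(−kτ) = e^(−0.01992 × 47.0) = 0.3921
R = 1 / (1 − 0.3921) = 1.645
Css,max = 4.92 × 1.645 = 8.094 ng/mL
Css,min = Css,max × e^(−kτ) = 8.094 × 0.3921 ≈ 3.17 ng/mL

3.17 ng/mL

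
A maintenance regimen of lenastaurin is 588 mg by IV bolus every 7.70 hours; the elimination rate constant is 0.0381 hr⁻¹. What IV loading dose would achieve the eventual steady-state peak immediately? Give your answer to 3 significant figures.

2310 mg

Accumulation ratio R = 1 / (1 − e^(−kτ)) = 1 / (1 − e^(−0.03810×7.70)) = 1 / (1 − 0.7457) = 3.933
Loading dose = maintenance dose × R = 588 × 3.933 ≈ 2310 mg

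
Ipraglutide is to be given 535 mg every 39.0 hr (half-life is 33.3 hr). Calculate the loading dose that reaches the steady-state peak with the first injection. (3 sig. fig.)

962 mg

k = ln 2 / 33.3 = 0.02082 hr⁻¹
Accumulation ratio R = 1 / (1 − e^(−kτ)) = 1 / (1 − e^(−0.02082×39.0)) = 1 / (1 − 0.4441) = 1.799
Loading dose = maintenance dose × R = 535 × 1.799 ≈ 962 mg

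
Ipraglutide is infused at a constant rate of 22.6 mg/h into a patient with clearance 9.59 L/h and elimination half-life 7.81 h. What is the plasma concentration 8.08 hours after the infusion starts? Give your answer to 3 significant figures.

Css = rate / CL = 22.6 / 9.59 = 2.357 µg/mL
k = ln 2 / 7.81 = 0.08875 h⁻¹
C(t) = Css (1 − e^(−kt)) = 2.357 × (1 − e^(−0.7171)) = 2.357 × 0.5118 ≈ 1.21 µg/mL

1.21 µg/mL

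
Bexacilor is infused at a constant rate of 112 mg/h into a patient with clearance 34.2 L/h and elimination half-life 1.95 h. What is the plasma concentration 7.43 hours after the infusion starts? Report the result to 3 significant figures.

Css = rate / CL = 112 / 34.2 = 3.275 mg/L
k = ln 2 / 1.95 = 0.3555 h⁻¹
C(t) = Css (1 − e^(−kt)) = 3.275 × (1 − e^(−2.641)) = 3.275 × 0.9287 ≈ 3.04 mg/L

3.04 mg/L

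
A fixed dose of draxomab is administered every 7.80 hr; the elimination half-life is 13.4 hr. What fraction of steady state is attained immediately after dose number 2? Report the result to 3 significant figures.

k = ln 2 / 13.4 = 0.05173 hr⁻¹
f_n = 1 − e^(−nkτ) = 1 − e^(−2 × 0.05173 × 7.80) = 1 − e^(−0.8069) = 1 − 0.4462 ≈ 0.554

0.554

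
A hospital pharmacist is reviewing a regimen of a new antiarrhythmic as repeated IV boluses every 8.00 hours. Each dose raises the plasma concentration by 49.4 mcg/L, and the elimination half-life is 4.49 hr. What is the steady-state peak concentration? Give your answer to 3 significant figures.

69.7 mcg/L

k = ln 2 / 4.49 = 0.1544 hr⁻¹
Fraction remaining after one interval: e^(−kτ) = e^(−0.1544 × 8.00) = 0.2908
R = 1 / (1 − 0.2908) = 1.410
Css,max = 49.4 × 1.410 ≈ 69.7 mcg/L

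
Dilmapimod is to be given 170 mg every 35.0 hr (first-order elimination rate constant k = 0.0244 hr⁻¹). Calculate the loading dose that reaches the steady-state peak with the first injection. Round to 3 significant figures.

296 mg

Accumulation ratio R = 1 / (1 − e^(−kτ)) = 1 / (1 − e^(−0.02440×35.0)) = 1 / (1 − 0.4257) = 1.741
Loading dose = maintenance dose × R = 170 × 1.741 ≈ 296 mg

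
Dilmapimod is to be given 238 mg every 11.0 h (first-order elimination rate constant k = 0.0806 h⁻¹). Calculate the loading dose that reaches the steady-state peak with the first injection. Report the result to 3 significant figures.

Accumulation ratio R = 1 / (1 − e^(−kτ)) = 1 / (1 − e^(−0.08060×11.0)) = 1 / (1 − 0.4121) = 1.701
Loading dose = maintenance dose × R = 238 × 1.701 ≈ 405 mg

405 mg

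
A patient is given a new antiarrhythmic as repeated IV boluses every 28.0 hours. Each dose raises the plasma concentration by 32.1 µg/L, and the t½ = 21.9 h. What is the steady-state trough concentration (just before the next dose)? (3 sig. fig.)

22.5 µg/L

k = ln 2 / 21.9 = 0.03165 h⁻¹
Fraction remaining after one interval: e^(−kτ) = e^(−0.03165 × 28.0) = 0.4122
R = 1 / (1 − 0.4122) = 1.701
Css,max = 32.1 × 1.701 = 54.61 µg/L
Css,min = Css,max × e^(−kτ) = 54.61 × 0.4122 ≈ 22.5 µg/L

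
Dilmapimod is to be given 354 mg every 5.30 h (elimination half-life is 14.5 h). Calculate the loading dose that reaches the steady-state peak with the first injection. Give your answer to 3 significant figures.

1580 mg

k = ln 2 / 14.5 = 0.04780 h⁻¹
Accumulation ratio R = 1 / (1 − e^(−kτ)) = 1 / (1 − e^(−0.04780×5.30)) = 1 / (1 − 0.7762) = 4.468
Loading dose = maintenance dose × R = 354 × 4.468 ≈ 1580 mg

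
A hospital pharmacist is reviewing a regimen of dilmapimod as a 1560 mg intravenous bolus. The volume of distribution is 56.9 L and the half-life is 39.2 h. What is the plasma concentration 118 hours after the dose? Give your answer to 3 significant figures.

3.40 mg/L

C₀ = dose / V = 1560 / 56.9 = 27.42 mg/L
k = ln 2 / 39.2 = 0.01768 h⁻¹
C(t) = C₀ e^(−kt) = 27.42 × e^(−0.01768 × 118) = 27.42 × e^(−2.087) = 27.42 × 0.1241 ≈ 3.40 mg/L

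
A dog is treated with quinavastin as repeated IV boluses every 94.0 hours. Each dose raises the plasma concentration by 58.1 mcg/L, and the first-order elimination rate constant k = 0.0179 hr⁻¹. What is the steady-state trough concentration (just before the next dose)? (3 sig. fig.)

Fraction remaining after one interval: e^(−kτ) = e^(−0.01790 × 94.0) = 0.1859
R = 1 / (1 − 0.1859) = 1.228
Css,max = 58.1 × 1.228 = 71.37 mcg/L
Css,min = Css,max × e^(−kτ) = 71.37 × 0.1859 ≈ 13.3 mcg/L

13.3 mcg/L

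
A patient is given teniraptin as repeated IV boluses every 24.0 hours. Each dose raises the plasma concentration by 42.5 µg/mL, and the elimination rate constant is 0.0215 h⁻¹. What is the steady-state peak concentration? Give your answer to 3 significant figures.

105 µg/mL

Fraction remaining after one interval: e^(−kτ) = e^(−0.02150 × 24.0) = 0.5969
R = 1 / (1 − 0.5969) = 2.481
Css,max = 42.5 × 2.481 ≈ 105 µg/mL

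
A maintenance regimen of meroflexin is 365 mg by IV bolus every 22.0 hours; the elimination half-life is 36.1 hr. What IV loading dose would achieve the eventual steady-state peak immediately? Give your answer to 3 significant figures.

1060 mg

k = ln 2 / 36.1 = 0.01920 hr⁻¹
Accumulation ratio R = 1 / (1 − e^(−kτ)) = 1 / (1 − e^(−0.01920×22.0)) = 1 / (1 − 0.6555) = 2.902
Loading dose = maintenance dose × R = 365 × 2.902 ≈ 1060 mg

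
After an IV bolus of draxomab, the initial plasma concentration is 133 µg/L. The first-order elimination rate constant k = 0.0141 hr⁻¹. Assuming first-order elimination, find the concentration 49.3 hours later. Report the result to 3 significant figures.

66.4 µg/L

C(t) = C₀ e^(−kt) = 133 × e^(−0.01410 × 49.3) = 133 × e^(−0.6951) = 133 × 0.4990 ≈ 66.4 µg/L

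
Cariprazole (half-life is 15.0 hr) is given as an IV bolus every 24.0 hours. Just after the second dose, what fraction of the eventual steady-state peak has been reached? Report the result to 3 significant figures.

0.891

k = ln 2 / 15.0 = 0.04621 hr⁻¹
f_n = 1 − e^(−nkτ) = 1 − e^(−2 × 0.04621 × 24.0) = 1 − e^(−2.218) = 1 − 0.1088 ≈ 0.891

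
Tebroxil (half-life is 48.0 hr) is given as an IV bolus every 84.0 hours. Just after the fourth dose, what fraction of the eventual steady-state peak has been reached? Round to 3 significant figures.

k = ln 2 / 48.0 = 0.01444 hr⁻¹
f_n = 1 − e^(−nkτ) = 1 − e^(−4 × 0.01444 × 84.0) = 1 − e^(−4.852) = 1 − 0.007813 ≈ 0.992

0.992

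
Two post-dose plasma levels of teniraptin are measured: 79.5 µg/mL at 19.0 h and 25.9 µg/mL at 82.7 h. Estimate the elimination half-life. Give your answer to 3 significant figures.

k = ln(C₁/C₂) / (t₂ − t₁) = ln(79.5/25.9) / (82.7 − 19.0)
  = 1.122 / 63.70 = 0.01761 h⁻¹
t½ = ln 2 / k = ln 2 / 0.01761 ≈ 39.4 hours

39.4 hours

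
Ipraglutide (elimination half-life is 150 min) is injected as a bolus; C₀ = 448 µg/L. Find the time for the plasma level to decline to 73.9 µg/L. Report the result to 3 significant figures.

k = ln 2 / 150 = 0.004621 min⁻¹
C(t) = C₀ e^(−kt)  ⇒  t = ln(C₀/C) / k
t = ln(448/73.9) / 0.004621 = 1.802 / 0.004621 ≈ 390 minutes

390 minutes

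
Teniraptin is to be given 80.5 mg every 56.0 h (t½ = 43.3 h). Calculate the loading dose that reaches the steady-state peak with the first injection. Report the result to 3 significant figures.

k = ln 2 / 43.3 = 0.01601 h⁻¹
Accumulation ratio R = 1 / (1 − e^(−kτ)) = 1 / (1 − e^(−0.01601×56.0)) = 1 / (1 − 0.4080) = 1.689
Loading dose = maintenance dose × R = 80.5 × 1.689 ≈ 136 mg

136 mg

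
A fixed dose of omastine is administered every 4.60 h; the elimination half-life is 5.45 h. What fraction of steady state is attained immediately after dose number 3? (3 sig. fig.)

0.827

k = ln 2 / 5.45 = 0.1272 h⁻¹
f_n = 1 − e^(−nkτ) = 1 − e^(−3 × 0.1272 × 4.60) = 1 − e^(−1.755) = 1 − 0.1729 ≈ 0.827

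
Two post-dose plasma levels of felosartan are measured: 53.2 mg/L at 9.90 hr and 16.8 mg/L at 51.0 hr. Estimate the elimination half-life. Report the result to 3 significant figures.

24.7 hours

k = ln(C₁/C₂) / (t₂ − t₁) = ln(53.2/16.8) / (51.0 − 9.90)
  = 1.153 / 41.10 = 0.02805 hr⁻¹
t½ = ln 2 / k = ln 2 / 0.02805 ≈ 24.7 hours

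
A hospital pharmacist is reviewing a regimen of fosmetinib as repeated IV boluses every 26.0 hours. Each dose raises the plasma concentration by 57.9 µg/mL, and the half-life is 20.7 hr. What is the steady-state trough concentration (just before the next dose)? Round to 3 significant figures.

41.7 µg/mL

k = ln 2 / 20.7 = 0.03349 hr⁻¹
Fraction remaining after one interval: e^(−kτ) = e^(−0.03349 × 26.0) = 0.4187
R = 1 / (1 − 0.4187) = 1.720
Css,max = 57.9 × 1.720 = 99.60 µg/mL
Css,min = Css,max × e^(−kτ) = 99.60 × 0.4187 ≈ 41.7 µg/mL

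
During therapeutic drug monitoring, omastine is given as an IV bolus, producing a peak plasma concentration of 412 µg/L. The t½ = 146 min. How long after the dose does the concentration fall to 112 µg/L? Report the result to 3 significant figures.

274 minutes

k = ln 2 / 146 = 0.004748 min⁻¹
C(t) = C₀ e^(−kt)  ⇒  t = ln(C₀/C) / k
t = ln(412/112) / 0.004748 = 1.303 / 0.004748 ≈ 274 minutes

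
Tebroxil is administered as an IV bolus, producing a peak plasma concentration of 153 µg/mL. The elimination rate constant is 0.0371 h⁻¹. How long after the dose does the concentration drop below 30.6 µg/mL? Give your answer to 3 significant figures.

43.4 hours

C(t) = C₀ e^(−kt)  ⇒  t = ln(C₀/C) / k
t = ln(153/30.6) / 0.03710 = 1.609 / 0.03710 ≈ 43.4 hours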